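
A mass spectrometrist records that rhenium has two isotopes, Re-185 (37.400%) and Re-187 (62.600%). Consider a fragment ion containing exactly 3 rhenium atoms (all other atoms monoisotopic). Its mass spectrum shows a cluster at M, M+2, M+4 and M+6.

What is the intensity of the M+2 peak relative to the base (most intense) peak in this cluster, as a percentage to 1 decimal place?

59.7%

(0.37400 + 0.62600)^3 gives M 0.0523, M+2 0.2627, M+4 0.4397, M+6 0.2453; the largest is M+4.
P(M+4) = C(3,2) × 0.37400^1 × 0.62600^2 = 3 × 0.3740 × 0.391876 = 0.439685 (base)
P(M+2) = C(3,1) × 0.37400^2 × 0.62600^1 = 3 × 0.139876 × 0.6260 = 0.262687
Relative intensity = 0.262687 / 0.439685 × 100 = 59.7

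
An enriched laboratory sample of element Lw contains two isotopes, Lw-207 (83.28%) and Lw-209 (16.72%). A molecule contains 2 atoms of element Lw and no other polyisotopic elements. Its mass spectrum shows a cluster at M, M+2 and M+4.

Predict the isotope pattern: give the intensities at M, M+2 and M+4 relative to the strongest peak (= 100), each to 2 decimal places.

Expanding (0.8328 + 0.1672)^2:
P(M) = 0.8328^2 = 0.693556
P(M+2) = 2 × 0.8328^1 × 0.1672^1 = 0.278488
P(M+4) = 0.1672^2 = 0.027956
The M peak is largest (0.693556); scaling to 100 gives 100.00 : 40.15 : 4.03.

100.00 : 40.15 : 4.03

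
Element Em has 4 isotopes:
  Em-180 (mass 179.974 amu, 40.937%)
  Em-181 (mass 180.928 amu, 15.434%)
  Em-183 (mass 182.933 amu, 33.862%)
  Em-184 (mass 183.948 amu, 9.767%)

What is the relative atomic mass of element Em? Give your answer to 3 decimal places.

Average mass = Σ (abundance × isotope mass) = 0.40937 × 179.974 + 0.15434 × 180.928 + 0.33862 × 182.933 + 0.09767 × 183.948
= 73.6760 + 27.9244 + 61.9448 + 17.9662 = 181.5114 amu

181.511 amu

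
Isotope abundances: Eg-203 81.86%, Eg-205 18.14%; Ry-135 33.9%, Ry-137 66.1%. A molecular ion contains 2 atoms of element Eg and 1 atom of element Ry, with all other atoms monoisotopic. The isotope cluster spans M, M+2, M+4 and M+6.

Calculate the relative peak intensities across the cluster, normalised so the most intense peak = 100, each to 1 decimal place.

Element Eg pattern (n=2): 0.67010596 : 0.29698808 : 0.03290596
Element Ry pattern (n=1): 0.3390 : 0.6610
Convolve the two distributions (both contribute in 2-u steps):
  M: 0.67010596×0.3390 = 0.227166
  M+2: 0.67010596×0.6610 + 0.29698808×0.3390 = 0.543619
  M+4: 0.29698808×0.6610 + 0.03290596×0.3390 = 0.207464
  M+6: 0.03290596×0.6610 = 0.021751
Scale to base peak (0.543619) = 100: 41.8 : 100.0 : 38.2 : 4.0

41.8 : 100.0 : 38.2 : 4.0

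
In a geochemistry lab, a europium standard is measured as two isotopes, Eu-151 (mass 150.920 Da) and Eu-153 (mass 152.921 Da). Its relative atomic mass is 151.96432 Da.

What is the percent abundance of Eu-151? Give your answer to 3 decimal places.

47.810%

Let x be the fractional abundance of Eu-151; then Eu-153 has abundance 1 − x.
150.920·x + 152.921·(1 − x) = 151.96432
(150.920 − 152.921)·x = 151.96432 − 152.921
x = -0.95668 / -2.001 = 0.47810 → 47.810% Eu-151, 52.190% Eu-153.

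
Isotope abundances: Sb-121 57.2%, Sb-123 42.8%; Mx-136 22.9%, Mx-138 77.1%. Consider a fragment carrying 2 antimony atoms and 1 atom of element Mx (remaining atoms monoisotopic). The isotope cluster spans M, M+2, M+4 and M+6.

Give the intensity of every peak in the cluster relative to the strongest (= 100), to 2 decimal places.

Antimony pattern (n=2): 0.327184 : 0.489632 : 0.183184
Element Mx pattern (n=1): 0.2290 : 0.7710
Convolve the two distributions (both contribute in 2-u steps):
  M: 0.327184×0.2290 = 0.074925
  M+2: 0.327184×0.7710 + 0.489632×0.2290 = 0.364385
  M+4: 0.489632×0.7710 + 0.183184×0.2290 = 0.419455
  M+6: 0.183184×0.7710 = 0.141235
Scale to base peak (0.419455) = 100: 17.86 : 86.87 : 100.00 : 33.67

17.86 : 86.87 : 100.00 : 33.67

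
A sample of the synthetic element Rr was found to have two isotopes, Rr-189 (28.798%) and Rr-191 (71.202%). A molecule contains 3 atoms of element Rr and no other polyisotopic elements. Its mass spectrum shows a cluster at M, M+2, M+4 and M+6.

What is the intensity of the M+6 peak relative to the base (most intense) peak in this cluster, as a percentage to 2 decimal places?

Binomial terms of (0.28798 + 0.71202)^3: M 0.0239, M+2 0.1771, M+4 0.4380, M+6 0.3610 → M+4 is the base peak.
P(M+4) = C(3,2) × 0.28798^1 × 0.71202^2 = 3 × 0.28798 × 0.50697248 = 0.437994 (base)
P(M+6) = C(3,3) × 0.28798^0 × 0.71202^3 = 1 × 1.0000 × 0.36097455 = 0.360975
Relative intensity = 0.360975 / 0.437994 × 100 = 82.42

82.42%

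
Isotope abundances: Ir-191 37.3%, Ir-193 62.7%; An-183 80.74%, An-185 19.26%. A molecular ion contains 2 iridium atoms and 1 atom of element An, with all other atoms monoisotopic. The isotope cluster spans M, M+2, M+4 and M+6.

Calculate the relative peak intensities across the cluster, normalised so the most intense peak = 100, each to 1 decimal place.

Iridium pattern (n=2): 0.139129 : 0.467742 : 0.393129
Element An pattern (n=1): 0.8074 : 0.1926
Convolve the two distributions (both contribute in 2-u steps):
  M: 0.139129×0.8074 = 0.112333
  M+2: 0.139129×0.1926 + 0.467742×0.8074 = 0.404451
  M+4: 0.467742×0.1926 + 0.393129×0.8074 = 0.407499
  M+6: 0.393129×0.1926 = 0.075717
Scale to base peak (0.407499) = 100: 27.6 : 99.3 : 100.0 : 18.6

27.6 : 99.3 : 100.0 : 18.6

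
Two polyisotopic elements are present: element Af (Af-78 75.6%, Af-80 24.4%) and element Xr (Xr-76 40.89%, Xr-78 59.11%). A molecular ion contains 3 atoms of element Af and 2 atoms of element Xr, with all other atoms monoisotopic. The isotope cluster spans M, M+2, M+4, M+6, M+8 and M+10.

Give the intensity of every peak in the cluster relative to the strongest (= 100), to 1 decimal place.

Element Af pattern (n=3): 0.43208122 : 0.41836435 : 0.13502765 : 0.01452678
Element Xr pattern (n=2): 0.16719921 : 0.48340158 : 0.34939921
Convolve the two distributions (both contribute in 2-u steps):
  M: 0.43208122×0.16719921 = 0.072244
  M+2: 0.43208122×0.48340158 + 0.41836435×0.16719921 = 0.278819
  M+4: 0.43208122×0.34939921 + 0.41836435×0.48340158 + 0.13502765×0.16719921 = 0.375783
  M+6: 0.41836435×0.34939921 + 0.13502765×0.48340158 + 0.01452678×0.16719921 = 0.213878
  M+8: 0.13502765×0.34939921 + 0.01452678×0.48340158 = 0.054201
  M+10: 0.01452678×0.34939921 = 0.005076
Scale to base peak (0.375783) = 100: 19.2 : 74.2 : 100.0 : 56.9 : 14.4 : 1.4

19.2 : 74.2 : 100.0 : 56.9 : 14.4 : 1.4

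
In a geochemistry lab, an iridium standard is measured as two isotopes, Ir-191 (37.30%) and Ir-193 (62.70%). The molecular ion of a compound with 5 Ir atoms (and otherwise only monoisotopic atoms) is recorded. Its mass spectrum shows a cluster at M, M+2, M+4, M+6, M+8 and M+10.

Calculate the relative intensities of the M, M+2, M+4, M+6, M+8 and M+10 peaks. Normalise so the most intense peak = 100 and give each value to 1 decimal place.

2.1 : 17.7 : 59.5 : 100.0 : 84.0 : 28.3

Each Ir atom is independently Ir-191 (p = 0.3730) or Ir-193 (q = 0.6270); the cluster is the binomial expansion (p + q)^5.
P(M) = 0.3730^5 = 0.007220
P(M+2) = 5 × 0.3730^4 × 0.6270^1 = 0.060684
P(M+4) = 10 × 0.3730^3 × 0.6270^2 = 0.204015
P(M+6) = 10 × 0.3730^2 × 0.6270^3 = 0.342942
P(M+8) = 5 × 0.3730^1 × 0.6270^4 = 0.288237
P(M+10) = 0.6270^5 = 0.096903
The M+6 peak is largest (0.342942); scaling to 100 gives 2.1 : 17.7 : 59.5 : 100.0 : 84.0 : 28.3.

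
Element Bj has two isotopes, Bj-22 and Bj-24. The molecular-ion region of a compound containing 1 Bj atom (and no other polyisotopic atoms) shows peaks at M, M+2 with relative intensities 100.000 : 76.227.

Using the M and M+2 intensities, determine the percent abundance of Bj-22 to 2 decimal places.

Write p for the Bj-22 fraction. I(M+2)/I(M) = [C(1,1)·p^0·(1−p)] / p^1 = 1·(1−p)/p = 76.227/100.000 = 0.7623
(1−p)/p = 0.7623/1 = 0.7623  ⇒  p = 1/(1 + 0.7623) = 0.5674
Bj-22: 56.74%, Bj-24: 43.26%.

56.74%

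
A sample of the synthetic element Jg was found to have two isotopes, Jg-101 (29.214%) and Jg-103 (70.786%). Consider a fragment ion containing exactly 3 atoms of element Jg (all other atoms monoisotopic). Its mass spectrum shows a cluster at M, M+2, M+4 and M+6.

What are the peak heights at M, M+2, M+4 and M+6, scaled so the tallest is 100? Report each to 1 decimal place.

Each Jg atom is independently Jg-101 (p = 0.29214) or Jg-103 (q = 0.70786); the cluster is the binomial expansion (p + q)^3.
P(M) = 0.29214^3 = 0.024933
P(M+2) = 3 × 0.29214^2 × 0.70786^1 = 0.181239
P(M+4) = 3 × 0.29214^1 × 0.70786^2 = 0.439144
P(M+6) = 0.70786^3 = 0.354684
The M+4 peak is largest (0.439144); scaling to 100 gives 5.7 : 41.3 : 100.0 : 80.8.

5.7 : 41.3 : 100.0 : 80.8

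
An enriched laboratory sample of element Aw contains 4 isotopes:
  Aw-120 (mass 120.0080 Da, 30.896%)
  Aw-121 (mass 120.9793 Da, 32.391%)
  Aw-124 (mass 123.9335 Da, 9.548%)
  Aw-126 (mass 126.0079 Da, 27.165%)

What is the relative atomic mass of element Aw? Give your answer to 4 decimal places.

122.3273 Da

The abundance-weighted mean is 0.30896 × 120.0080 + 0.32391 × 120.9793 + 0.09548 × 123.9335 + 0.27165 × 126.0079
= 37.07767 + 39.18641 + 11.83317 + 34.23005 = 122.32730 Da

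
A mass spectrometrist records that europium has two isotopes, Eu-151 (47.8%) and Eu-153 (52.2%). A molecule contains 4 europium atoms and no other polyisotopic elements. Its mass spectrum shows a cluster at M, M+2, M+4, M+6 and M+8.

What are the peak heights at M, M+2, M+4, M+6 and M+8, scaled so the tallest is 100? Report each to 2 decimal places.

Each Eu atom is independently Eu-151 (p = 0.478) or Eu-153 (q = 0.522); the cluster is the binomial expansion (p + q)^4.
P(M) = 0.478^4 = 0.052205
P(M+2) = 4 × 0.478^3 × 0.522^1 = 0.228042
P(M+4) = 6 × 0.478^2 × 0.522^2 = 0.373549
P(M+6) = 4 × 0.478^1 × 0.522^3 = 0.271956
P(M+8) = 0.522^4 = 0.074248
The M+4 peak is largest (0.373549); scaling to 100 gives 13.98 : 61.05 : 100.00 : 72.80 : 19.88.

13.98 : 61.05 : 100.00 : 72.80 : 19.88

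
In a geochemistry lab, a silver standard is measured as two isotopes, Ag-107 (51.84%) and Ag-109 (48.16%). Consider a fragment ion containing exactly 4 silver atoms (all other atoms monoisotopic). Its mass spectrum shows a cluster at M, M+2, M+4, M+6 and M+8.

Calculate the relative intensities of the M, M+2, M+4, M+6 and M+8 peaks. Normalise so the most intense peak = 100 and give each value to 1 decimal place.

Each Ag atom is independently Ag-107 (p = 0.5184) or Ag-109 (q = 0.4816); the cluster is the binomial expansion (p + q)^4.
P(M) = 0.5184^4 = 0.072220
P(M+2) = 4 × 0.5184^3 × 0.4816^1 = 0.268375
P(M+4) = 6 × 0.5184^2 × 0.4816^2 = 0.373985
P(M+6) = 4 × 0.5184^1 × 0.4816^3 = 0.231624
P(M+8) = 0.4816^4 = 0.053795
The M+4 peak is largest (0.373985); scaling to 100 gives 19.3 : 71.8 : 100.0 : 61.9 : 14.4.

19.3 : 71.8 : 100.0 : 61.9 : 14.4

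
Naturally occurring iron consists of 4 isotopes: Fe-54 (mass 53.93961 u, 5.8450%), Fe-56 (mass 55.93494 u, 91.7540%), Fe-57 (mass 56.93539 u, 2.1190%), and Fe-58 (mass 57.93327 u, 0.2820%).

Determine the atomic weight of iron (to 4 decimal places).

55.8451 u

Average mass = Σ (abundance × isotope mass) = 0.058450 × 53.93961 + 0.917540 × 55.93494 + 0.021190 × 56.93539 + 0.002820 × 57.93327
= 3.152770 + 51.322545 + 1.206461 + 0.163372 = 55.845148 u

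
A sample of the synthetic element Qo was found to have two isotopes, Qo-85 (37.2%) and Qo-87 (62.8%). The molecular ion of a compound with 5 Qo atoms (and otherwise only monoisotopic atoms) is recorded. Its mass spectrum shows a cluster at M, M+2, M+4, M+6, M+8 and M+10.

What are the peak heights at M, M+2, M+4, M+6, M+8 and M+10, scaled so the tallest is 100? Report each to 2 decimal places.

2.08 : 17.54 : 59.24 : 100.00 : 84.41 : 28.50

Expanding (0.372 + 0.628)^5:
P(M) = 0.372^5 = 0.007124
P(M+2) = 5 × 0.372^4 × 0.628^1 = 0.060131
P(M+4) = 10 × 0.372^3 × 0.628^2 = 0.203024
P(M+6) = 10 × 0.372^2 × 0.628^3 = 0.342740
P(M+8) = 5 × 0.372^1 × 0.628^4 = 0.289302
P(M+10) = 0.628^5 = 0.097678
The M+6 peak is largest (0.342740); scaling to 100 gives 2.08 : 17.54 : 59.24 : 100.00 : 84.41 : 28.50.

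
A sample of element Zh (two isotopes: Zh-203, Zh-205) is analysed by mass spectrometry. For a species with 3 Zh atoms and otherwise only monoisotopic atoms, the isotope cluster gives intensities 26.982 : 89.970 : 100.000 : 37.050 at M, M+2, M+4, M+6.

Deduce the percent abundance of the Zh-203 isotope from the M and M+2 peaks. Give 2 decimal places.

47.36%

Let p = fractional abundance of Zh-203. I(M+2)/I(M) = [C(3,1)·p^2·(1−p)] / p^3 = 3·(1−p)/p = 89.970/26.982 = 3.3344
(1−p)/p = 3.3344/3 = 1.1115  ⇒  p = 1/(1 + 1.1115) = 0.4736
Zh-203: 47.36%, Zh-205: 52.64%.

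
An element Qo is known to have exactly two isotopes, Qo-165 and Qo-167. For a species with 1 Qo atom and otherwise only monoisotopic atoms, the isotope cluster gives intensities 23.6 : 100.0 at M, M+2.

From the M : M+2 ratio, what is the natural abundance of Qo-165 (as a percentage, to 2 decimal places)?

19.09%

Write p for the Qo-165 fraction. I(M+2)/I(M) = [C(1,1)·p^0·(1−p)] / p^1 = 1·(1−p)/p = 100.0/23.6 = 4.2373
(1−p)/p = 4.2373/1 = 4.2373  ⇒  p = 1/(1 + 4.2373) = 0.1909
Qo-165: 19.09%, Qo-167: 80.91%.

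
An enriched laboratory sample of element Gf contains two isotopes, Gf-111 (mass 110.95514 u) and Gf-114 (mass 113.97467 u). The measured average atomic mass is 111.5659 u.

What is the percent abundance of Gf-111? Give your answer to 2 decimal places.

79.77%

Let x be the fractional abundance of Gf-111; then Gf-114 has abundance 1 − x.
110.95514·x + 113.97467·(1 − x) = 111.5659
(110.95514 − 113.97467)·x = 111.5659 − 113.97467
x = -2.40877 / -3.01953 = 0.79773 → 79.77% Gf-111, 20.23% Gf-114.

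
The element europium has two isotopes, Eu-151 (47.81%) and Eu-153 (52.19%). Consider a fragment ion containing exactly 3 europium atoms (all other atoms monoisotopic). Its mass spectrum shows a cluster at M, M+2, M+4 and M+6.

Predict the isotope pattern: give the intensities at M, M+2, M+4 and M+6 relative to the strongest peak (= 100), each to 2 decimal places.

The 3 Eu atoms are independent, so intensities follow the terms of (0.4781 + 0.5219)^3.
P(M) = 0.4781^3 = 0.109284
P(M+2) = 3 × 0.4781^2 × 0.5219^1 = 0.357887
P(M+4) = 3 × 0.4781^1 × 0.5219^2 = 0.390674
P(M+6) = 0.5219^3 = 0.142155
The M+4 peak is largest (0.390674); scaling to 100 gives 27.97 : 91.61 : 100.00 : 36.39.

27.97 : 91.61 : 100.00 : 36.39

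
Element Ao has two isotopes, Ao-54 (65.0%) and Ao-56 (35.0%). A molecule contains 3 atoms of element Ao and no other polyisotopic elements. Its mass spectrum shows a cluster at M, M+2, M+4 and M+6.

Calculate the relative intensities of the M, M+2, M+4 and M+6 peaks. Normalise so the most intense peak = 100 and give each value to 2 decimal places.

61.90 : 100.00 : 53.85 : 9.66

The 3 Ao atoms are independent, so intensities follow the terms of (0.650 + 0.350)^3.
P(M) = 0.650^3 = 0.274625
P(M+2) = 3 × 0.650^2 × 0.350^1 = 0.443625
P(M+4) = 3 × 0.650^1 × 0.350^2 = 0.238875
P(M+6) = 0.350^3 = 0.042875
The M+2 peak is largest (0.443625); scaling to 100 gives 61.90 : 100.00 : 53.85 : 9.66.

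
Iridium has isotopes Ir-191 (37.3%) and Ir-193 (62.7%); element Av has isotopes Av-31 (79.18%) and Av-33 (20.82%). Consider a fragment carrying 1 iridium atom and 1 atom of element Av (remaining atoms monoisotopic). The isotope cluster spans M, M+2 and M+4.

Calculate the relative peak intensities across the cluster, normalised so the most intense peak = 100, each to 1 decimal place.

Iridium pattern (n=1): 0.3730 : 0.6270
Element Av pattern (n=1): 0.7918 : 0.2082
Convolve the two distributions (both contribute in 2-u steps):
  M: 0.3730×0.7918 = 0.295341
  M+2: 0.3730×0.2082 + 0.6270×0.7918 = 0.574117
  M+4: 0.6270×0.2082 = 0.130541
Scale to base peak (0.574117) = 100: 51.4 : 100.0 : 22.7

51.4 : 100.0 : 22.7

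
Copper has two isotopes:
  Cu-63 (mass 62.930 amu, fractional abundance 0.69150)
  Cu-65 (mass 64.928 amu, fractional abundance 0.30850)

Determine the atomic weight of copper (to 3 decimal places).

Average mass = Σ (abundance × isotope mass) = 0.69150 × 62.930 + 0.30850 × 64.928
= 43.5161 + 20.0303 = 63.5464 amu

63.546 amu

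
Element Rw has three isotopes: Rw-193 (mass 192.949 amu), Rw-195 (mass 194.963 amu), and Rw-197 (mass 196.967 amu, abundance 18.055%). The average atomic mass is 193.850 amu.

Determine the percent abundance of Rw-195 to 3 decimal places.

8.716%

The remaining 81.945% is split between Rw-193 (fraction x) and Rw-195 (fraction 0.81945 − x).
Substituting: 192.949x + 194.963(0.81945 − x) = 158.28760815
(192.949 − 194.963)x = -1.4748222  ⇒  x = 0.73229, y = 0.08716
Rw-193: 73.229%, Rw-195: 8.716%.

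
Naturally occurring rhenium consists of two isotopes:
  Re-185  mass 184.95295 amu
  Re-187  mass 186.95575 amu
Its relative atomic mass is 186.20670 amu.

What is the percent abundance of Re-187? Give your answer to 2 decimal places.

62.60%

Let x be the fractional abundance of Re-185; then Re-187 has abundance 1 − x.
184.95295·x + 186.95575·(1 − x) = 186.20670
(184.95295 − 186.95575)·x = 186.20670 − 186.95575
x = -0.74905 / -2.00280 = 0.37400 → 37.40% Re-185, 62.60% Re-187.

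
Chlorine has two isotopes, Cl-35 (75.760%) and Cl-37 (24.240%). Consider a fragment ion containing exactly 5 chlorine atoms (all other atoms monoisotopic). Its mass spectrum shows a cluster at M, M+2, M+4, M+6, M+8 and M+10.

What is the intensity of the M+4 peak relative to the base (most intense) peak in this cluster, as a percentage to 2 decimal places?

Binomial terms of (0.75760 + 0.24240)^5: M 0.2496, M+2 0.3993, M+4 0.2555, M+6 0.0817, M+8 0.0131, M+10 0.0008 → M+2 is the base peak.
P(M+2) = C(5,1) × 0.75760^4 × 0.24240^1 = 5 × 0.32942751 × 0.2424 = 0.399266 (base)
P(M+4) = C(5,2) × 0.75760^3 × 0.24240^2 = 10 × 0.4348304 × 0.05875776 = 0.255497
Relative intensity = 0.255497 / 0.399266 × 100 = 63.99

63.99%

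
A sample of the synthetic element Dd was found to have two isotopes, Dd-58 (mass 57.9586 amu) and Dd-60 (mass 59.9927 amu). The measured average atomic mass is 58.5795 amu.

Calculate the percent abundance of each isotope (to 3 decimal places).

Dd-58: 69.475%, Dd-60: 30.525%

Let x be the fractional abundance of Dd-58; then Dd-60 has abundance 1 − x.
57.9586·x + 59.9927·(1 − x) = 58.5795
(57.9586 − 59.9927)·x = 58.5795 − 59.9927
x = -1.4132 / -2.0341 = 0.69475 → 69.475% Dd-58, 30.525% Dd-60.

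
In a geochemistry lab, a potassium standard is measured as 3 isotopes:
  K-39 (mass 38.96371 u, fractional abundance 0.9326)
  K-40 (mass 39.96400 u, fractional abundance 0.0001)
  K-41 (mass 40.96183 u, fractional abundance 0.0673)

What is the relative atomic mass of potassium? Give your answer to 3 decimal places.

39.098 u

Weight each isotope mass by its fractional abundance: 0.9326 × 38.96371 + 0.0001 × 39.96400 + 0.0673 × 40.96183
= 36.337556 + 0.003996 + 2.756731 = 39.098283 u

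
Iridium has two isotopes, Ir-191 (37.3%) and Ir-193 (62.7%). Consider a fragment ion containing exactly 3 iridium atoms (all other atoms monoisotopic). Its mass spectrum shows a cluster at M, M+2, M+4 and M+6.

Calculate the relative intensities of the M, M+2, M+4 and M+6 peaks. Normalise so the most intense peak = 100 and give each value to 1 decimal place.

The 3 Ir atoms are independent, so intensities follow the terms of (0.373 + 0.627)^3.
P(M) = 0.373^3 = 0.051895
P(M+2) = 3 × 0.373^2 × 0.627^1 = 0.261702
P(M+4) = 3 × 0.373^1 × 0.627^2 = 0.439911
P(M+6) = 0.627^3 = 0.246492
The M+4 peak is largest (0.439911); scaling to 100 gives 11.8 : 59.5 : 100.0 : 56.0.

11.8 : 59.5 : 100.0 : 56.0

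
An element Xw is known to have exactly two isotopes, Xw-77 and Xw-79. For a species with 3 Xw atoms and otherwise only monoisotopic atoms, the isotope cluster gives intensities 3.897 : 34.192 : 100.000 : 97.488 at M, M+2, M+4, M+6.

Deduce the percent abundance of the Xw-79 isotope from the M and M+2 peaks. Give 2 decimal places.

If p is the fraction of Xw that is Xw-77, then I(M+2)/I(M) = [C(3,1)·p^2·(1−p)] / p^3 = 3·(1−p)/p = 34.192/3.897 = 8.7739
(1−p)/p = 8.7739/3 = 2.9246  ⇒  p = 1/(1 + 2.9246) = 0.2548
Xw-77: 25.48%, Xw-79: 74.52%.

74.52%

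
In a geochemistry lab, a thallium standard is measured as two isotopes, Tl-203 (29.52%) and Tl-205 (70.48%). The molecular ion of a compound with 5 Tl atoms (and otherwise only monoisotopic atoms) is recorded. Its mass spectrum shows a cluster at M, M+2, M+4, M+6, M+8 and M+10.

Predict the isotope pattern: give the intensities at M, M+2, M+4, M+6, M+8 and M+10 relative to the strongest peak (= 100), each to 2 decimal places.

Each Tl atom is independently Tl-203 (p = 0.2952) or Tl-205 (q = 0.7048); the cluster is the binomial expansion (p + q)^5.
P(M) = 0.2952^5 = 0.002242
P(M+2) = 5 × 0.2952^4 × 0.7048^1 = 0.026761
P(M+4) = 10 × 0.2952^3 × 0.7048^2 = 0.127785
P(M+6) = 10 × 0.2952^2 × 0.7048^3 = 0.305092
P(M+8) = 5 × 0.2952^1 × 0.7048^4 = 0.364208
P(M+10) = 0.7048^5 = 0.173912
The M+8 peak is largest (0.364208); scaling to 100 gives 0.62 : 7.35 : 35.09 : 83.77 : 100.00 : 47.75.

0.62 : 7.35 : 35.09 : 83.77 : 100.00 : 47.75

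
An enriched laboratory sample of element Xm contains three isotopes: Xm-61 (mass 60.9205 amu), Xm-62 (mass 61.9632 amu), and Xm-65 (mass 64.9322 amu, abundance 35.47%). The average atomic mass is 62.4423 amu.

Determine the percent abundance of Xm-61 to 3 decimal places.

The remaining 64.53% is split between Xm-61 (fraction x) and Xm-62 (fraction 0.6453 − x).
Substituting: 60.9205x + 61.9632(0.6453 − x) = 39.41084866
(60.9205 − 61.9632)x = -0.5740043  ⇒  x = 0.55050, y = 0.09480
Xm-61: 55.050%, Xm-62: 9.480%.

55.050%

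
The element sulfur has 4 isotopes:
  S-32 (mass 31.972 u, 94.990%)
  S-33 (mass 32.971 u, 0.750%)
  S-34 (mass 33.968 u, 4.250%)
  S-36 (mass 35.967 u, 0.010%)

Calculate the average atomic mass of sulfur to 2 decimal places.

The abundance-weighted mean is 0.94990 × 31.972 + 0.00750 × 32.971 + 0.04250 × 33.968 + 0.00010 × 35.967
= 30.3702 + 0.2473 + 1.4436 + 0.0036 = 32.0647 u

32.06 u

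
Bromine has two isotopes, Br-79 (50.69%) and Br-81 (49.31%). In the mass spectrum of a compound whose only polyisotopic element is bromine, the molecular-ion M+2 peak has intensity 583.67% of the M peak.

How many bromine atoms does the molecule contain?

6

For n independent Br atoms, I(M+2)/I(M) = n · (abundance Br-81) / (abundance Br-79) = n · 0.4931/0.5069.
n = 5.8367 × 0.5069/0.4931 = 6.00 ≈ 6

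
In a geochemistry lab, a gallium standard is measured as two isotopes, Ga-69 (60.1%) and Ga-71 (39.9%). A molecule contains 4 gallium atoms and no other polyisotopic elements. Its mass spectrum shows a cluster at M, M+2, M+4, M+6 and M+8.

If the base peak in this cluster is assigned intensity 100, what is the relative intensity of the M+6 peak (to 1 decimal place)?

44.1

Binomial terms of (0.601 + 0.399)^4: M 0.1305, M+2 0.3465, M+4 0.3450, M+6 0.1527, M+8 0.0253 → M+2 is the base peak.
P(M+2) = C(4,1) × 0.601^3 × 0.399^1 = 4 × 0.2170818 × 0.3990 = 0.346463 (base)
P(M+6) = C(4,3) × 0.601^1 × 0.399^3 = 4 × 0.6010 × 0.0635212 = 0.152705
Relative intensity = 0.152705 / 0.346463 × 100 = 44.1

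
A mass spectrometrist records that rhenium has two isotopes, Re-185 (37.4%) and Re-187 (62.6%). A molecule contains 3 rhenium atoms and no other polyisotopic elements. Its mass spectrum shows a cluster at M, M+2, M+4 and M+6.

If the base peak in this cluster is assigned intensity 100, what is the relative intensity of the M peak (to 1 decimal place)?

11.9

(0.374 + 0.626)^3 gives M 0.0523, M+2 0.2627, M+4 0.4397, M+6 0.2453; the largest is M+4.
P(M+4) = C(3,2) × 0.374^1 × 0.626^2 = 3 × 0.3740 × 0.391876 = 0.439685 (base)
P(M) = C(3,0) × 0.374^3 × 0.626^0 = 1 × 0.05231362 × 1.0000 = 0.052314
Relative intensity = 0.052314 / 0.439685 × 100 = 11.9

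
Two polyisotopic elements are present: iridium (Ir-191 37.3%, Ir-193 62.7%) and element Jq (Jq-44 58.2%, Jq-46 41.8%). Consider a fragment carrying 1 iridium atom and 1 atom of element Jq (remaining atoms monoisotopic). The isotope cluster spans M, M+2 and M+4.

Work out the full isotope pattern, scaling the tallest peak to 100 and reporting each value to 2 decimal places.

41.68 : 100.00 : 50.32

Iridium pattern (n=1): 0.3730 : 0.6270
Element Jq pattern (n=1): 0.5820 : 0.4180
Convolve the two distributions (both contribute in 2-u steps):
  M: 0.3730×0.5820 = 0.217086
  M+2: 0.3730×0.4180 + 0.6270×0.5820 = 0.520828
  M+4: 0.6270×0.4180 = 0.262086
Scale to base peak (0.520828) = 100: 41.68 : 100.00 : 50.32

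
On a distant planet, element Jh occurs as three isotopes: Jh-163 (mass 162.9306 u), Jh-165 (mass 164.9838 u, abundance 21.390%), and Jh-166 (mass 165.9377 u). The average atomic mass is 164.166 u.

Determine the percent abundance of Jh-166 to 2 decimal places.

Let x and y be the fractions of Jh-163 and Jh-166. Then x + y = 1 − 0.21390 = 0.78610 and 162.9306x + 165.9377y = 164.166 − 0.21390×164.9838 = 128.87596518.
Substituting: 162.9306x + 165.9377(0.78610 − x) = 128.87596518
(162.9306 − 165.9377)x = -1.56766079  ⇒  x = 0.52132, y = 0.26478
Jh-163: 52.13%, Jh-166: 26.48%.

26.48%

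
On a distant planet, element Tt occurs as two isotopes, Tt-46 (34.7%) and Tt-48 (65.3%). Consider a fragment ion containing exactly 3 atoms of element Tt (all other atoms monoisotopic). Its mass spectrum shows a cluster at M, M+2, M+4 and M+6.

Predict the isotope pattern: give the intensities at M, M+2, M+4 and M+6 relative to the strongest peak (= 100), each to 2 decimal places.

Each Tt atom is independently Tt-46 (p = 0.347) or Tt-48 (q = 0.653); the cluster is the binomial expansion (p + q)^3.
P(M) = 0.347^3 = 0.041782
P(M+2) = 3 × 0.347^2 × 0.653^1 = 0.235881
P(M+4) = 3 × 0.347^1 × 0.653^2 = 0.443892
P(M+6) = 0.653^3 = 0.278445
The M+4 peak is largest (0.443892); scaling to 100 gives 9.41 : 53.14 : 100.00 : 62.73.

9.41 : 53.14 : 100.00 : 62.73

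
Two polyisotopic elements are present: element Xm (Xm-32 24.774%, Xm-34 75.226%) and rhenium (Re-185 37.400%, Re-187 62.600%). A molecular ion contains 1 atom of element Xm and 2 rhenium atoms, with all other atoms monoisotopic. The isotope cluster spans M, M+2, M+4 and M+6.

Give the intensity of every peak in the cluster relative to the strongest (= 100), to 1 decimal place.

Element Xm pattern (n=1): 0.24774 : 0.75226
Rhenium pattern (n=2): 0.139876 : 0.468248 : 0.391876
Convolve the two distributions (both contribute in 2-u steps):
  M: 0.24774×0.139876 = 0.034653
  M+2: 0.24774×0.468248 + 0.75226×0.139876 = 0.221227
  M+4: 0.24774×0.391876 + 0.75226×0.468248 = 0.449328
  M+6: 0.75226×0.391876 = 0.294793
Scale to base peak (0.449328) = 100: 7.7 : 49.2 : 100.0 : 65.6

7.7 : 49.2 : 100.0 : 65.6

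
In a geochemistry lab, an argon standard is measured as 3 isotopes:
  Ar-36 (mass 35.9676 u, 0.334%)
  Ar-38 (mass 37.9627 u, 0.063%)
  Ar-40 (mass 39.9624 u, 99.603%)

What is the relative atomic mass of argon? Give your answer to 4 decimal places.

Ar = Σ fᵢ·mᵢ = 0.00334 × 35.9676 + 0.00063 × 37.9627 + 0.99603 × 39.9624
= 0.12013 + 0.02392 + 39.80375 = 39.94780 u

39.9478 u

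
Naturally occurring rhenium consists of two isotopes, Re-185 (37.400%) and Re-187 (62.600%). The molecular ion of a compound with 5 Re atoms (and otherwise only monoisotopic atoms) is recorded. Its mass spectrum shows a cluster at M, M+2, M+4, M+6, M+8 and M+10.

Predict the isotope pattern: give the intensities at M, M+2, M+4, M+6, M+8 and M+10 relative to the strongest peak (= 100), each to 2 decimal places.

2.13 : 17.85 : 59.74 : 100.00 : 83.69 : 28.02

The 5 Re atoms are independent, so intensities follow the terms of (0.37400 + 0.62600)^5.
P(M) = 0.37400^5 = 0.007317
P(M+2) = 5 × 0.37400^4 × 0.62600^1 = 0.061239
P(M+4) = 10 × 0.37400^3 × 0.62600^2 = 0.205005
P(M+6) = 10 × 0.37400^2 × 0.62600^3 = 0.343136
P(M+8) = 5 × 0.37400^1 × 0.62600^4 = 0.287170
P(M+10) = 0.62600^5 = 0.096133
The M+6 peak is largest (0.343136); scaling to 100 gives 2.13 : 17.85 : 59.74 : 100.00 : 83.69 : 28.02.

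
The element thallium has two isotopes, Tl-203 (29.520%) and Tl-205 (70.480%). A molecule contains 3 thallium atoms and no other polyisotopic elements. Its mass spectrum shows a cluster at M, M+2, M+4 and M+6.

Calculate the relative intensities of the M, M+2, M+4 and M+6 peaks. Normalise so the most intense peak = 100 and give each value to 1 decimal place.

Expanding (0.29520 + 0.70480)^3:
P(M) = 0.29520^3 = 0.025725
P(M+2) = 3 × 0.29520^2 × 0.70480^1 = 0.184255
P(M+4) = 3 × 0.29520^1 × 0.70480^2 = 0.439916
P(M+6) = 0.70480^3 = 0.350104
The M+4 peak is largest (0.439916); scaling to 100 gives 5.8 : 41.9 : 100.0 : 79.6.

5.8 : 41.9 : 100.0 : 79.6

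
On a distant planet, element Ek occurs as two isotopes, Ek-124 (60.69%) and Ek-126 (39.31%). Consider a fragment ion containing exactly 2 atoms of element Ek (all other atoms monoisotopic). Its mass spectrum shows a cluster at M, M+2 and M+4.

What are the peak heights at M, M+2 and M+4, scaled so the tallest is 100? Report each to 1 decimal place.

Expanding (0.6069 + 0.3931)^2:
P(M) = 0.6069^2 = 0.368328
P(M+2) = 2 × 0.6069^1 × 0.3931^1 = 0.477145
P(M+4) = 0.3931^2 = 0.154528
The M+2 peak is largest (0.477145); scaling to 100 gives 77.2 : 100.0 : 32.4.

77.2 : 100.0 : 32.4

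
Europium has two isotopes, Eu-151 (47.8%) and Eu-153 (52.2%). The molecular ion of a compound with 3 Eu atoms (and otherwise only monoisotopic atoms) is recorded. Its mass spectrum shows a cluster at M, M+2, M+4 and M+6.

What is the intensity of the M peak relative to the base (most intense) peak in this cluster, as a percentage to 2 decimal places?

27.95%

(0.478 + 0.522)^3 gives M 0.1092, M+2 0.3578, M+4 0.3907, M+6 0.1422; the largest is M+4.
P(M+4) = C(3,2) × 0.478^1 × 0.522^2 = 3 × 0.4780 × 0.272484 = 0.390742 (base)
P(M) = C(3,0) × 0.478^3 × 0.522^0 = 1 × 0.10921535 × 1.0000 = 0.109215
Relative intensity = 0.109215 / 0.390742 × 100 = 27.95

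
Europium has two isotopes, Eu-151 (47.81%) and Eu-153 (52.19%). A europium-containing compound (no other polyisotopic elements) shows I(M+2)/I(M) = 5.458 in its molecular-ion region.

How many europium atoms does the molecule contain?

For n independent Eu atoms, I(M+2)/I(M) = n · (abundance Eu-153) / (abundance Eu-151) = n · 0.5219/0.4781.
n = 5.458 × 0.4781/0.5219 = 5.00 ≈ 5

5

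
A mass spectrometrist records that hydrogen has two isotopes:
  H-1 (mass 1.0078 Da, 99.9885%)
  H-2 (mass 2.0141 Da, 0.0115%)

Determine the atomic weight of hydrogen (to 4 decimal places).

1.0079 Da

Ar = Σ fᵢ·mᵢ = 0.999885 × 1.0078 + 0.000115 × 2.0141
= 1.00768 + 0.00023 = 1.00791 Da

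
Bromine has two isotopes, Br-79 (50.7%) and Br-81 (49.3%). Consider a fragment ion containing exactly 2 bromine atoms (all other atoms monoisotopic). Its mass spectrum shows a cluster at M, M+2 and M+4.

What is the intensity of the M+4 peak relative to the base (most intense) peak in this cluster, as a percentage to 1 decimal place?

(0.507 + 0.493)^2 gives M 0.2570, M+2 0.4999, M+4 0.2430; the largest is M+2.
P(M+2) = C(2,1) × 0.507^1 × 0.493^1 = 2 × 0.5070 × 0.4930 = 0.499902 (base)
P(M+4) = C(2,2) × 0.507^0 × 0.493^2 = 1 × 1.0000 × 0.243049 = 0.243049
Relative intensity = 0.243049 / 0.499902 × 100 = 48.6

48.6%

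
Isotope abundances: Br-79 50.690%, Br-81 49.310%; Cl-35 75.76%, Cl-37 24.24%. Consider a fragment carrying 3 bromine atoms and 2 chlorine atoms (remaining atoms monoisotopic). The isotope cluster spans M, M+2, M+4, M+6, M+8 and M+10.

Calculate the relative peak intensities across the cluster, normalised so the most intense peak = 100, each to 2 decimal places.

20.80 : 74.00 : 100.00 : 63.13 : 18.29 : 1.96

Bromine pattern (n=3): 0.13024674 : 0.3801026 : 0.36975457 : 0.11989609
Chlorine pattern (n=2): 0.57395776 : 0.36728448 : 0.05875776
Convolve the two distributions (both contribute in 2-u steps):
  M: 0.13024674×0.57395776 = 0.074756
  M+2: 0.13024674×0.36728448 + 0.3801026×0.57395776 = 0.266000
  M+4: 0.13024674×0.05875776 + 0.3801026×0.36728448 + 0.36975457×0.57395776 = 0.359482
  M+6: 0.3801026×0.05875776 + 0.36975457×0.36728448 + 0.11989609×0.57395776 = 0.226954
  M+8: 0.36975457×0.05875776 + 0.11989609×0.36728448 = 0.065762
  M+10: 0.11989609×0.05875776 = 0.007045
Scale to base peak (0.359482) = 100: 20.80 : 74.00 : 100.00 : 63.13 : 18.29 : 1.96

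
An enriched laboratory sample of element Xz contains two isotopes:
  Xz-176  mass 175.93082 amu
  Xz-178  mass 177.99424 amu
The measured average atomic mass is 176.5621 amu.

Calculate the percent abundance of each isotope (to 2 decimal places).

Xz-176: 69.41%, Xz-178: 30.59%

Writing the weighted mean with unknown fraction x of Xz-176:
175.93082·x + 177.99424·(1 − x) = 176.5621
(175.93082 − 177.99424)·x = 176.5621 − 177.99424
x = -1.43214 / -2.06342 = 0.69406 → 69.41% Xz-176, 30.59% Xz-178.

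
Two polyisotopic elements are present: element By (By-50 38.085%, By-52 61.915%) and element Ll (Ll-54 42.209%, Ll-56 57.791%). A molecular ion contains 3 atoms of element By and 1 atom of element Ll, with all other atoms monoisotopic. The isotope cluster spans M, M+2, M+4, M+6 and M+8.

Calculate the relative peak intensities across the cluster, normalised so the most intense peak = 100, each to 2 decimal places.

6.60 : 41.22 : 96.40 : 100.00 : 38.82

Element By pattern (n=3): 0.05524104 : 0.26941703 : 0.4379928 : 0.23734912
Element Ll pattern (n=1): 0.42209 : 0.57791
Convolve the two distributions (both contribute in 2-u steps):
  M: 0.05524104×0.42209 = 0.023317
  M+2: 0.05524104×0.57791 + 0.26941703×0.42209 = 0.145643
  M+4: 0.26941703×0.57791 + 0.4379928×0.42209 = 0.340571
  M+6: 0.4379928×0.57791 + 0.23734912×0.42209 = 0.353303
  M+8: 0.23734912×0.57791 = 0.137166
Scale to base peak (0.353303) = 100: 6.60 : 41.22 : 96.40 : 100.00 : 38.82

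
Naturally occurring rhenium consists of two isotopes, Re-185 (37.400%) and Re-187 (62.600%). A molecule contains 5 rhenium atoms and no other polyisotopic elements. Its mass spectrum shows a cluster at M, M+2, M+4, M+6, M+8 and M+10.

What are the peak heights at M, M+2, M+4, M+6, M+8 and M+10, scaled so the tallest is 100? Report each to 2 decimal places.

2.13 : 17.85 : 59.74 : 100.00 : 83.69 : 28.02

Each Re atom is independently Re-185 (p = 0.37400) or Re-187 (q = 0.62600); the cluster is the binomial expansion (p + q)^5.
P(M) = 0.37400^5 = 0.007317
P(M+2) = 5 × 0.37400^4 × 0.62600^1 = 0.061239
P(M+4) = 10 × 0.37400^3 × 0.62600^2 = 0.205005
P(M+6) = 10 × 0.37400^2 × 0.62600^3 = 0.343136
P(M+8) = 5 × 0.37400^1 × 0.62600^4 = 0.287170
P(M+10) = 0.62600^5 = 0.096133
The M+6 peak is largest (0.343136); scaling to 100 gives 2.13 : 17.85 : 59.74 : 100.00 : 83.69 : 28.02.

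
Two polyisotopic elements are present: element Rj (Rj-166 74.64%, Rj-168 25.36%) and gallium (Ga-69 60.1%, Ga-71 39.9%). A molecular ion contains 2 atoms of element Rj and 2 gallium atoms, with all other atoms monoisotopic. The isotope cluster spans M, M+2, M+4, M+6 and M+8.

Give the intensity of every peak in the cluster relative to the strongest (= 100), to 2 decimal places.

Element Rj pattern (n=2): 0.55711296 : 0.37857408 : 0.06431296
Gallium pattern (n=2): 0.361201 : 0.479598 : 0.159201
Convolve the two distributions (both contribute in 2-u steps):
  M: 0.55711296×0.361201 = 0.201230
  M+2: 0.55711296×0.479598 + 0.37857408×0.361201 = 0.403932
  M+4: 0.55711296×0.159201 + 0.37857408×0.479598 + 0.06431296×0.361201 = 0.293486
  M+6: 0.37857408×0.159201 + 0.06431296×0.479598 = 0.091114
  M+8: 0.06431296×0.159201 = 0.010239
Scale to base peak (0.403932) = 100: 49.82 : 100.00 : 72.66 : 22.56 : 2.53

49.82 : 100.00 : 72.66 : 22.56 : 2.53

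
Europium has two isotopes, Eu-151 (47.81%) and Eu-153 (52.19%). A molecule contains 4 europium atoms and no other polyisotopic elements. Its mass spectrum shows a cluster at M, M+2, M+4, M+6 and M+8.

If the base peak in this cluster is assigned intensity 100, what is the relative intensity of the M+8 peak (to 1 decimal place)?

(0.4781 + 0.5219)^4 gives M 0.0522, M+2 0.2281, M+4 0.3736, M+6 0.2719, M+8 0.0742; the largest is M+4.
P(M+4) = C(4,2) × 0.4781^2 × 0.5219^2 = 6 × 0.22857961 × 0.27237961 = 0.373563 (base)
P(M+8) = C(4,4) × 0.4781^0 × 0.5219^4 = 1 × 1.0000 × 0.07419065 = 0.074191
Relative intensity = 0.074191 / 0.373563 × 100 = 19.9

19.9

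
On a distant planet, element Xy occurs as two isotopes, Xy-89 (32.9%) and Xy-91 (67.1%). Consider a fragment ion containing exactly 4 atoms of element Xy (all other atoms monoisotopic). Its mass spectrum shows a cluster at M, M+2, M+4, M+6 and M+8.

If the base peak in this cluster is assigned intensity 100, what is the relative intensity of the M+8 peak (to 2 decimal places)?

50.99

Binomial terms of (0.329 + 0.671)^4: M 0.0117, M+2 0.0956, M+4 0.2924, M+6 0.3976, M+8 0.2027 → M+6 is the base peak.
P(M+6) = C(4,3) × 0.329^1 × 0.671^3 = 4 × 0.3290 × 0.30211171 = 0.397579 (base)
P(M+8) = C(4,4) × 0.329^0 × 0.671^4 = 1 × 1.0000 × 0.20271696 = 0.202717
Relative intensity = 0.202717 / 0.397579 × 100 = 50.99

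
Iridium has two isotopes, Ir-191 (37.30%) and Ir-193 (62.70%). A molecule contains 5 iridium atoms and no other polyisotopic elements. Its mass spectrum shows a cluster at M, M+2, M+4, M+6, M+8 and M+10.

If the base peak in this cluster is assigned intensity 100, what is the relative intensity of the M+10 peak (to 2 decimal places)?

28.26

(0.3730 + 0.6270)^5 gives M 0.0072, M+2 0.0607, M+4 0.2040, M+6 0.3429, M+8 0.2882, M+10 0.0969; the largest is M+6.
P(M+6) = C(5,3) × 0.3730^2 × 0.6270^3 = 10 × 0.139129 × 0.24649188 = 0.342942 (base)
P(M+10) = C(5,5) × 0.3730^0 × 0.6270^5 = 1 × 1.0000 × 0.09690311 = 0.096903
Relative intensity = 0.096903 / 0.342942 × 100 = 28.26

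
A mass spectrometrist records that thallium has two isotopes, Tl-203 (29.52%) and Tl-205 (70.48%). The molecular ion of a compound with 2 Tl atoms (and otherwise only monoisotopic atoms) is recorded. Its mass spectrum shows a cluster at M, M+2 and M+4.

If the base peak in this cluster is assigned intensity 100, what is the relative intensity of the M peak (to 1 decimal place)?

17.5

Term probabilities: M 0.0871, M+2 0.4161, M+4 0.4967. Base peak = M+4.
P(M+4) = C(2,2) × 0.2952^0 × 0.7048^2 = 1 × 1.0000 × 0.49674304 = 0.496743 (base)
P(M) = C(2,0) × 0.2952^2 × 0.7048^0 = 1 × 0.08714304 × 1.0000 = 0.087143
Relative intensity = 0.087143 / 0.496743 × 100 = 17.5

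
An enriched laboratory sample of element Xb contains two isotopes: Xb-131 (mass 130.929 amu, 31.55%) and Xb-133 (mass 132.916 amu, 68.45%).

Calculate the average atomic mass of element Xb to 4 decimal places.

The abundance-weighted mean is 0.3155 × 130.929 + 0.6845 × 132.916
= 41.30810 + 90.98100 = 132.28910 amu

132.2891 amu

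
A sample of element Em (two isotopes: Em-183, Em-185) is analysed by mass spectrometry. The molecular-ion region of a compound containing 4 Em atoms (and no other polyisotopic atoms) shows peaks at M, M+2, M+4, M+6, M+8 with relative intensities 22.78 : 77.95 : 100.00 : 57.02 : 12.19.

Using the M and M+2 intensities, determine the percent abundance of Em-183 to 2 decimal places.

53.89%

Write p for the Em-183 fraction. I(M+2)/I(M) = [C(4,1)·p^3·(1−p)] / p^4 = 4·(1−p)/p = 77.95/22.78 = 3.4219
(1−p)/p = 3.4219/4 = 0.8555  ⇒  p = 1/(1 + 0.8555) = 0.5389
Em-183: 53.89%, Em-185: 46.11%.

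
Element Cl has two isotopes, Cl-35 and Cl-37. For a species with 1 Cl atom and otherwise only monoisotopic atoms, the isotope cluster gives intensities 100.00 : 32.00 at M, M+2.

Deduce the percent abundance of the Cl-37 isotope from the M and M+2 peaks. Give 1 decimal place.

24.2%

If p is the fraction of Cl that is Cl-35, then I(M+2)/I(M) = [C(1,1)·p^0·(1−p)] / p^1 = 1·(1−p)/p = 32.00/100.00 = 0.3200
(1−p)/p = 0.3200/1 = 0.3200  ⇒  p = 1/(1 + 0.3200) = 0.7576
Cl-35: 75.8%, Cl-37: 24.2%.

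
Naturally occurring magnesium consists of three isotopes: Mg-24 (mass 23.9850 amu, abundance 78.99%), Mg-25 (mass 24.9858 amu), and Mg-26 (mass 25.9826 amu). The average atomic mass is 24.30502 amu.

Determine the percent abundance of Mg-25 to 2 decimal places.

10.00%

Let x and y be the fractions of Mg-25 and Mg-26. Then x + y = 1 − 0.7899 = 0.2101 and 24.9858x + 25.9826y = 24.30502 − 0.7899×23.9850 = 5.3592685.
Substituting: 24.9858x + 25.9826(0.2101 − x) = 5.3592685
(24.9858 − 25.9826)x = -0.09967576  ⇒  x = 0.10000, y = 0.11010
Mg-25: 10.00%, Mg-26: 11.01%.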